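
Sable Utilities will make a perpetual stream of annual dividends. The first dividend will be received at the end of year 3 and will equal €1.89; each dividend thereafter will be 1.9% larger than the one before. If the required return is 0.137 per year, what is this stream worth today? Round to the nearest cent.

€12.39

Value at end of year 2: C₁ / (r − g) = €1.89 / (0.137 − 0.019) = €16.0169
Discount to today: PV = €16.0169 / (1 + 0.137)^2 = €16.0169 / 1.292769 = €12.39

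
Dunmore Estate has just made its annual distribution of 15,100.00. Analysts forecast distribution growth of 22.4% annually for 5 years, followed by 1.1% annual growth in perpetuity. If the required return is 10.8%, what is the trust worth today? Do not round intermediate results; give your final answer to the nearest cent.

D_1 = 18482.40000
D_2 = 22622.45760
D_3 = 27689.88810
D_4 = 33892.42304
D_5 = 41484.32580
Terminal value at year 5: TV = D_5×(1+g_2)/(r−g_2) = 41940.65338/0.097 = 432377.86991
P_0 = D_1/(1+r)^1 + D_2/(1+r)^2 + D_3/(1+r)^3 + D_4/(1+r)^4 + D_5/(1+r)^5 + TV/(1+r)^5
    = 16680.86643 + 18427.23872 + 20356.44422 + 22487.62430 + 24841.92432 + 258919.43801 = 361713.53600

361713.54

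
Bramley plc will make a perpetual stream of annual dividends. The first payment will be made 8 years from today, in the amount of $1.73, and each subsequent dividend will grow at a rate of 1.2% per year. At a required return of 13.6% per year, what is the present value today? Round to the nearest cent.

$5.71

Value at end of year 7: C₁ / (r − g) = $1.73 / (0.136 − 0.012) = $13.9516
Discount to today: PV = $13.9516 / (1 + 0.136)^7 = $13.9516 / 2.441453 = $5.71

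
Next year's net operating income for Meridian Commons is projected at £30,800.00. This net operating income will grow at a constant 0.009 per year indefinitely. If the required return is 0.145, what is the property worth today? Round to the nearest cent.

Growing perpetuity: P = D₁ / (r − g) = £30,800.0000 / (0.145 − 0.009) = £226,470.59

£226470.59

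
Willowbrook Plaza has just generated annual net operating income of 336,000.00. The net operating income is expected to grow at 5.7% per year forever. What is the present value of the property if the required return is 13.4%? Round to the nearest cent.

4612363.64

D₁ = D₀ × (1 + g) = 336,000.00 × 1.057 = 355,152.0000
Growing perpetuity: P = D₁ / (r − g) = 355,152.0000 / (0.134 − 0.057) = 4,612,363.64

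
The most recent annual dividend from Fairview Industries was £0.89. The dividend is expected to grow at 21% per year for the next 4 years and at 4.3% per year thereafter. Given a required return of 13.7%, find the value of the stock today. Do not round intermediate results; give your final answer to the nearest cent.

D_1 = 1.07690
D_2 = 1.30305
D_3 = 1.57669
D_4 = 1.90779
Terminal value at year 4: TV = D_4×(1+g_2)/(r−g_2) = 1.98983/0.094 = 21.16840
P_0 = D_1/(1+r)^1 + D_2/(1+r)^2 + D_3/(1+r)^3 + D_4/(1+r)^4 + TV/(1+r)^4
    = 0.94714 + 1.00795 + 1.07267 + 1.14154 + 12.66619 = 16.83549

£16.84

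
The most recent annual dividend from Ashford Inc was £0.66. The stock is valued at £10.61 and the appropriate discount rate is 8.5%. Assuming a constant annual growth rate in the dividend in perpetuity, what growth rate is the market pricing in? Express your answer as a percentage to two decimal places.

2.15%

P = D₀(1+g)/(r−g) ⇒ P(r−g) = D₀(1+g) ⇒ g(P+D₀) = P·r − D₀
g = (P·r − D₀)/(P + D₀) = (£10.61×0.085 − £0.66) / (£10.61 + £0.66) = 0.021460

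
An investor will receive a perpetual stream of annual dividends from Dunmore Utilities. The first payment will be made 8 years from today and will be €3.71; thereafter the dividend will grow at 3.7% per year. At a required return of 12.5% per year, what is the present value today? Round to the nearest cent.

€18.49

Value at end of year 7: C₁ / (r − g) = €3.71 / (0.125 − 0.037) = €42.1591
Discount to today: PV = €42.1591 / (1 + 0.125)^7 = €42.1591 / 2.280697 = €18.49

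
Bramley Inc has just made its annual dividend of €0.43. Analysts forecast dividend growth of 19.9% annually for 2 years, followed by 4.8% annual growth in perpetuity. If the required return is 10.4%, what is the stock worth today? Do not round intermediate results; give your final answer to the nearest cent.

€10.47

D_1 = 0.51557
D_2 = 0.61817
Terminal value at year 2: TV = D_2×(1+g_2)/(r−g_2) = 0.64784/0.056 = 11.56858
P_0 = D_1/(1+r)^1 + D_2/(1+r)^2 + TV/(1+r)^2
    = 0.46700 + 0.50719 + 9.49165 = 10.46584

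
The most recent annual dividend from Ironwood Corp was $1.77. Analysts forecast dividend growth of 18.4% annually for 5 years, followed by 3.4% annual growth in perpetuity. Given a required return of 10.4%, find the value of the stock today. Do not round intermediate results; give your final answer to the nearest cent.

D_1 = 2.09568
D_2 = 2.48129
D_3 = 2.93784
D_4 = 3.47840
D_5 = 4.11843
Terminal value at year 5: TV = D_5×(1+g_2)/(r−g_2) = 4.25846/0.07 = 60.83511
P_0 = D_1/(1+r)^1 + D_2/(1+r)^2 + D_3/(1+r)^3 + D_4/(1+r)^4 + D_5/(1+r)^5 + TV/(1+r)^5
    = 1.89826 + 2.03582 + 2.18334 + 2.34155 + 2.51123 + 37.09445 = 48.06464

$48.06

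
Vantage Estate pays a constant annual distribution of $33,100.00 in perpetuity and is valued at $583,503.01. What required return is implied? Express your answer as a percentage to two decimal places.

5.67%

P = C/r ⇒ r = C/P = $33,100.00/$583,503.01 = 0.056726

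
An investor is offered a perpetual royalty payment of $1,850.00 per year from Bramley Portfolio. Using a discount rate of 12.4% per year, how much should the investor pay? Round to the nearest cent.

Level perpetuity: PV = C / r = $1,850.00 / 0.124 = $14,919.35

$14919.35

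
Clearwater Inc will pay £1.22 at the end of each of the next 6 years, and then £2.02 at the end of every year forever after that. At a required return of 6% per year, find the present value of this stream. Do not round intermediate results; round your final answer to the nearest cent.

PV of 6-year annuity: £1.22 × [1 − (1+0.06)^−6] / 0.06 = 5.99914
Perpetuity value at year 6: £2.02 / 0.06 = 33.66667
PV of perpetuity: 33.66667 / (1+0.06)^6 = 23.73367
Total PV = 5.99914 + 23.73367 = 29.73281

£29.73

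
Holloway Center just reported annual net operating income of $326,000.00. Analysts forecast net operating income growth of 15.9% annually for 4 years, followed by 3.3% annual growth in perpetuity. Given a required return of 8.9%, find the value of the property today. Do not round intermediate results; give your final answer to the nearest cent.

D_1 = 377834.00000
D_2 = 437909.60600
D_3 = 507537.23335
D_4 = 588235.65346
Terminal value at year 4: TV = D_4×(1+g_2)/(r−g_2) = 607647.43002/0.056 = 10850846.96467
P_0 = D_1/(1+r)^1 + D_2/(1+r)^2 + D_3/(1+r)^3 + D_4/(1+r)^4 + TV/(1+r)^4
    = 346955.00459 + 369256.97917 + 392992.50584 + 418253.73211 + 7715287.59418 = 9242745.81591

$9242745.82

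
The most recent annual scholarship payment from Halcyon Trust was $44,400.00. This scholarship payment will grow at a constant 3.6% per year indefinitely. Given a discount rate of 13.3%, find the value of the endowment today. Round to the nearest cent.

D₁ = D₀ × (1 + g) = $44,400.00 × 1.036 = $45,998.4000
Growing perpetuity: P = D₁ / (r − g) = $45,998.4000 / (0.133 − 0.036) = $474,210.31

$474210.31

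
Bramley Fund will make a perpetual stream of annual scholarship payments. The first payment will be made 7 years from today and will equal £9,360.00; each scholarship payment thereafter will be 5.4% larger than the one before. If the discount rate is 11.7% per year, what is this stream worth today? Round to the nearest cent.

Value at end of year 6: C₁ / (r − g) = £9,360.00 / (0.117 − 0.054) = £148,571.4286
Discount to today: PV = £148,571.4286 / (1 + 0.117)^6 = £148,571.4286 / 1.942312 = £76,492.04

£76492.04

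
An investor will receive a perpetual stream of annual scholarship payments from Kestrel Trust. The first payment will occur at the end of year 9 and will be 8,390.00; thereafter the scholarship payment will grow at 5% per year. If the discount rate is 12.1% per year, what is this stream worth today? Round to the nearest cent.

47386.95

Value at end of year 8: C₁ / (r − g) = 8,390.00 / (0.121 − 0.05) = 118,169.0141
Discount to today: PV = 118,169.0141 / (1 + 0.121)^8 = 118,169.0141 / 2.493704 = 47,386.95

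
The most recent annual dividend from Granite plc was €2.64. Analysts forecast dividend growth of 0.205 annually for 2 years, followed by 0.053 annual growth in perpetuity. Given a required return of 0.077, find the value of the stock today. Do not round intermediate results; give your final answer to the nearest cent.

D_1 = 3.18120
D_2 = 3.83335
Terminal value at year 2: TV = D_2×(1+g_2)/(r−g_2) = 4.03651/0.024 = 168.18806
P_0 = D_1/(1+r)^1 + D_2/(1+r)^2 + TV/(1+r)^2
    = 2.95376 + 3.30481 + 144.99858 = 151.25715

€151.26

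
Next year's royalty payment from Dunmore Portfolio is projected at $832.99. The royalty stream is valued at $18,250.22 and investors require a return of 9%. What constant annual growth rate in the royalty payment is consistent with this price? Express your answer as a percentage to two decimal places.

P = D₁/(r−g) ⇒ g = r − D₁/P = 0.09 − $832.99/$18,250.22 = 0.044357

4.44%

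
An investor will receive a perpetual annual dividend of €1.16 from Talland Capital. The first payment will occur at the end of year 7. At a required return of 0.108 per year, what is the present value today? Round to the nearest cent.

Value at end of year 6: C / r = €1.16 / 0.108 = €10.7407
Discount to today: PV = €10.7407 / (1 + 0.108)^6 = €10.7407 / 1.850285 = €5.80

€5.80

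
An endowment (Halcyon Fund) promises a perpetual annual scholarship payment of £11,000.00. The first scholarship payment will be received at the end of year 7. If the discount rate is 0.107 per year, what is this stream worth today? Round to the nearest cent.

£55862.86

Value at end of year 6: C / r = £11,000.00 / 0.107 = £102,803.7383
Discount to today: PV = £102,803.7383 / (1 + 0.107)^6 = £102,803.7383 / 1.840288 = £55,862.86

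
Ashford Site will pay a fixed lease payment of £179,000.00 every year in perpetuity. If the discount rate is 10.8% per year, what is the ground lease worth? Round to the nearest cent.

Level perpetuity: PV = C / r = £179,000.00 / 0.108 = £1,657,407.41

£1657407.41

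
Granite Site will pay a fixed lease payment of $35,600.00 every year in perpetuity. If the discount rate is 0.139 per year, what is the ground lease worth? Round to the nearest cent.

$256115.11

Level perpetuity: PV = C / r = $35,600.00 / 0.139 = $256,115.11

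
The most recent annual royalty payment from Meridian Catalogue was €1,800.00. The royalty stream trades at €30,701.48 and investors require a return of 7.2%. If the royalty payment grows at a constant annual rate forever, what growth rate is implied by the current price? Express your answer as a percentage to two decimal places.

1.26%

P = D₀(1+g)/(r−g) ⇒ P(r−g) = D₀(1+g) ⇒ g(P+D₀) = P·r − D₀
g = (P·r − D₀)/(P + D₀) = (€30,701.48×0.072 − €1,800.00) / (€30,701.48 + €1,800.00) = 0.012630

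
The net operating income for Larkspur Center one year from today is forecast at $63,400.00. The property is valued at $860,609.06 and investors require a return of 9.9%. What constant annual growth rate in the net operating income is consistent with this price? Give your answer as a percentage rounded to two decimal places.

2.53%

P = D₁/(r−g) ⇒ g = r − D₁/P = 0.099 − $63,400.00/$860,609.06 = 0.025331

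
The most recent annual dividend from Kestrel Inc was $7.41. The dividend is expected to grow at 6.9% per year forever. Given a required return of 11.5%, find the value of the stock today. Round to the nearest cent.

D₁ = D₀ × (1 + g) = $7.41 × 1.069 = $7.9213
Growing perpetuity: P = D₁ / (r − g) = $7.9213 / (0.115 − 0.069) = $172.20

$172.20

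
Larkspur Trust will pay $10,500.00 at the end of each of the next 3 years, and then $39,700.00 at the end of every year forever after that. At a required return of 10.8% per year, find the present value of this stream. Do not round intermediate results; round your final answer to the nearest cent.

PV of 3-year annuity: $10,500.00 × [1 − (1+0.108)^−3] / 0.108 = 25748.52264
Perpetuity value at year 3: $39,700.00 / 0.108 = 367592.59259
PV of perpetuity: 367592.59259 / (1+0.108)^3 = 270238.65462
Total PV = 25748.52264 + 270238.65462 = 295987.17726

$295987.18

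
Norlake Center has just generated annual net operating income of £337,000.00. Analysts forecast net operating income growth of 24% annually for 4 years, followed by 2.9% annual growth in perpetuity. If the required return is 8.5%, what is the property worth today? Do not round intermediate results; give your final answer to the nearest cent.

D_1 = 417880.00000
D_2 = 518171.20000
D_3 = 642532.28800
D_4 = 796740.03712
Terminal value at year 4: TV = D_4×(1+g_2)/(r−g_2) = 819845.49820/0.056 = 14640098.18208
P_0 = D_1/(1+r)^1 + D_2/(1+r)^2 + D_3/(1+r)^3 + D_4/(1+r)^4 + TV/(1+r)^4
    = 385142.85714 + 440163.26531 + 503043.73178 + 574907.12203 + 10563918.36735 = 12467175.34361

£12467175.34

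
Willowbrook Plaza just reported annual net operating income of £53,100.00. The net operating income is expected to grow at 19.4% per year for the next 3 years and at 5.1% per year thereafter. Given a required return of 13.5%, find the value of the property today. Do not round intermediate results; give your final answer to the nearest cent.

£949912.76

D_1 = 63401.40000
D_2 = 75701.27160
D_3 = 90387.31829
Terminal value at year 3: TV = D_3×(1+g_2)/(r−g_2) = 94997.07152/0.084 = 1130917.51813
P_0 = D_1/(1+r)^1 + D_2/(1+r)^2 + D_3/(1+r)^3 + TV/(1+r)^3
    = 55860.26432 + 58764.01374 + 61818.70697 + 773469.77405 = 949912.75907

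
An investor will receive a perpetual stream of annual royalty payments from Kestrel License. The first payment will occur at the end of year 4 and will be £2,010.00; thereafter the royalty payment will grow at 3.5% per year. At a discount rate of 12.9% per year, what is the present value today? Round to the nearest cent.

£14858.89

Value at end of year 3: C₁ / (r − g) = £2,010.00 / (0.129 − 0.035) = £21,382.9787
Discount to today: PV = £21,382.9787 / (1 + 0.129)^3 = £21,382.9787 / 1.439070 = £14,858.89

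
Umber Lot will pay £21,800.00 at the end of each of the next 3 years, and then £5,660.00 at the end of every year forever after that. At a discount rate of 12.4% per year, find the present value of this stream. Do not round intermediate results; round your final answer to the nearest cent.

£84145.81

PV of 3-year annuity: £21,800.00 × [1 − (1+0.124)^−3] / 0.124 = 52002.11006
Perpetuity value at year 3: £5,660.00 / 0.124 = 45645.16129
PV of perpetuity: 45645.16129 / (1+0.124)^3 = 32143.69602
Total PV = 52002.11006 + 32143.69602 = 84145.80607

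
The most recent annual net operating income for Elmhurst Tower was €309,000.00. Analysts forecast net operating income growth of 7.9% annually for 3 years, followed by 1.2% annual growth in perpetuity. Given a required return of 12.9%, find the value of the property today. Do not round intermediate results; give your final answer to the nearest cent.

D_1 = 333411.00000
D_2 = 359750.46900
D_3 = 388170.75605
Terminal value at year 3: TV = D_3×(1+g_2)/(r−g_2) = 392828.80512/0.117 = 3357511.15490
P_0 = D_1/(1+r)^1 + D_2/(1+r)^2 + D_3/(1+r)^3 + TV/(1+r)^3
    = 295315.32329 + 282236.69959 + 269737.28862 + 2333112.27425 = 3180401.58575

€3180401.59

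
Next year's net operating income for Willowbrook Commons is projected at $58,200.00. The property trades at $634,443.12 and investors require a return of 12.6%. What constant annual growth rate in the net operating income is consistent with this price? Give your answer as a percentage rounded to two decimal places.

3.43%

P = D₁/(r−g) ⇒ g = r − D₁/P = 0.126 − $58,200.00/$634,443.12 = 0.034266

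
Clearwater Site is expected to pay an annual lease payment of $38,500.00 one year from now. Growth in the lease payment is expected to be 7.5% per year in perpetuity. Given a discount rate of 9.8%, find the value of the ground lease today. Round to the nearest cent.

Growing perpetuity: P = D₁ / (r − g) = $38,500.0000 / (0.098 − 0.075) = $1,673,913.04

$1673913.04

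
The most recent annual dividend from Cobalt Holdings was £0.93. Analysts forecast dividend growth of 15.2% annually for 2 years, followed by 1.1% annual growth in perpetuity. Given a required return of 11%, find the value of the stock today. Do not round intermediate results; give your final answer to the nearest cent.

£12.20

D_1 = 1.07136
D_2 = 1.23421
Terminal value at year 2: TV = D_2×(1+g_2)/(r−g_2) = 1.24778/0.099 = 12.60387
P_0 = D_1/(1+r)^1 + D_2/(1+r)^2 + TV/(1+r)^2
    = 0.96519 + 1.00171 + 10.22958 = 12.19648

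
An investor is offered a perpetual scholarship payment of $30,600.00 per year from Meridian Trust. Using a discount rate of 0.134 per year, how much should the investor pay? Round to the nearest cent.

Level perpetuity: PV = C / r = $30,600.00 / 0.134 = $228,358.21

$228358.21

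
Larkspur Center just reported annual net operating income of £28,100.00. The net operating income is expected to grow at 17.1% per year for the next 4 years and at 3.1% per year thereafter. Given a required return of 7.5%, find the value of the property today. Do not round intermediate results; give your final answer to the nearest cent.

£1066892.88

D_1 = 32905.10000
D_2 = 38531.87210
D_3 = 45120.82223
D_4 = 52836.48283
Terminal value at year 4: TV = D_4×(1+g_2)/(r−g_2) = 54474.41380/0.044 = 1238054.85905
P_0 = D_1/(1+r)^1 + D_2/(1+r)^2 + D_3/(1+r)^3 + D_4/(1+r)^4 + TV/(1+r)^4
    = 30609.39535 + 33342.88554 + 36320.48276 + 39563.98633 + 927056.13435 = 1066892.88433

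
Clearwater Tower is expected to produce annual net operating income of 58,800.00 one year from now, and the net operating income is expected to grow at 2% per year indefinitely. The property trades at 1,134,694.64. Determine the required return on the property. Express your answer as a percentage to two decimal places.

7.18%

P = D₁/(r − g) ⇒ r = D₁/P + g = 58,800.0000/1,134,694.64 + 0.02 = 0.051820 + 0.02 = 0.071820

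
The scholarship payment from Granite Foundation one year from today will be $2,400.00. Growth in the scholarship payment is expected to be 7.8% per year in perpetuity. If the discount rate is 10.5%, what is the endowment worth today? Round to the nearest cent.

$88888.89

Growing perpetuity: P = D₁ / (r − g) = $2,400.0000 / (0.105 − 0.078) = $88,888.89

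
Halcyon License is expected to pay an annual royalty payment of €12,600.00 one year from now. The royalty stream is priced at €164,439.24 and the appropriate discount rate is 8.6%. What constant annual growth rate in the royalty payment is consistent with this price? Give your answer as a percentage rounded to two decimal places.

P = D₁/(r−g) ⇒ g = r − D₁/P = 0.086 − €12,600.00/€164,439.24 = 0.009376

0.94%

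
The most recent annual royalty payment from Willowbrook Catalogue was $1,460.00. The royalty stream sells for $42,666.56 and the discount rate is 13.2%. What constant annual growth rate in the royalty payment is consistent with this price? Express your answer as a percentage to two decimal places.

P = D₀(1+g)/(r−g) ⇒ P(r−g) = D₀(1+g) ⇒ g(P+D₀) = P·r − D₀
g = (P·r − D₀)/(P + D₀) = ($42,666.56×0.132 − $1,460.00) / ($42,666.56 + $1,460.00) = 0.094546

9.45%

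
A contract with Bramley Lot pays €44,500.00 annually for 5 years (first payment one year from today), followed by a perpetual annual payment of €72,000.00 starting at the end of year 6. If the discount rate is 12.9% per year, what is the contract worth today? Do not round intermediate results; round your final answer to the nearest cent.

PV of 5-year annuity: €44,500.00 × [1 − (1+0.129)^−5] / 0.129 = 156899.43923
Perpetuity value at year 5: €72,000.00 / 0.129 = 558139.53488
PV of perpetuity: 558139.53488 / (1+0.129)^5 = 304279.76804
Total PV = 156899.43923 + 304279.76804 = 461179.20727

€461179.21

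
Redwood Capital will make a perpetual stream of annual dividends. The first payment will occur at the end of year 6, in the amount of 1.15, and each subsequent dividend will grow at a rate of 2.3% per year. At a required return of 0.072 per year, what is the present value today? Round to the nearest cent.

Value at end of year 5: C₁ / (r − g) = 1.15 / (0.072 − 0.023) = 23.4694
Discount to today: PV = 23.4694 / (1 + 0.072)^5 = 23.4694 / 1.415709 = 16.58

16.58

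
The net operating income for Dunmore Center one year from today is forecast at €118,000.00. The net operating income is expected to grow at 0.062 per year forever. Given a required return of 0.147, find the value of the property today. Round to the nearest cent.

€1388235.29

Growing perpetuity: P = D₁ / (r − g) = €118,000.0000 / (0.147 − 0.062) = €1,388,235.29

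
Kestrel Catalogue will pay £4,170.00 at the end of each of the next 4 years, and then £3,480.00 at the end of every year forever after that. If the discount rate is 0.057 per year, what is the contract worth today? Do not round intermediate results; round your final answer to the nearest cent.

PV of 4-year annuity: £4,170.00 × [1 − (1+0.057)^−4] / 0.057 = 14549.30787
Perpetuity value at year 4: £3,480.00 / 0.057 = 61052.63158
PV of perpetuity: 61052.63158 / (1+0.057)^4 = 48910.76314
Total PV = 14549.30787 + 48910.76314 = 63460.07101

£63460.07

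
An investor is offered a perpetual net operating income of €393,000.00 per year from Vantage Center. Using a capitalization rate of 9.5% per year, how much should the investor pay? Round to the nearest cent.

Level perpetuity: PV = C / r = €393,000.00 / 0.095 = €4,136,842.11

€4136842.11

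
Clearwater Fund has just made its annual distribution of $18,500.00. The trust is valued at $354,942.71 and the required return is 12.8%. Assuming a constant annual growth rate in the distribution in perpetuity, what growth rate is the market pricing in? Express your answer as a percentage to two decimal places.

7.21%

P = D₀(1+g)/(r−g) ⇒ P(r−g) = D₀(1+g) ⇒ g(P+D₀) = P·r − D₀
g = (P·r − D₀)/(P + D₀) = ($354,942.71×0.128 − $18,500.00) / ($354,942.71 + $18,500.00) = 0.072120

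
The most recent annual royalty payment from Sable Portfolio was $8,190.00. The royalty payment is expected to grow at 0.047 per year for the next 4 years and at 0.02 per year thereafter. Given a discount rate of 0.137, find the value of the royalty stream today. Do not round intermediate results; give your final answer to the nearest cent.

$78108.81

D_1 = 8574.93000
D_2 = 8977.95171
D_3 = 9399.91544
D_4 = 9841.71147
Terminal value at year 4: TV = D_4×(1+g_2)/(r−g_2) = 10038.54570/0.117 = 85799.53586
P_0 = D_1/(1+r)^1 + D_2/(1+r)^2 + D_3/(1+r)^3 + D_4/(1+r)^4 + TV/(1+r)^4
    = 7541.71504 + 6944.74551 + 6395.02951 + 5888.82664 + 51338.48869 = 78108.80540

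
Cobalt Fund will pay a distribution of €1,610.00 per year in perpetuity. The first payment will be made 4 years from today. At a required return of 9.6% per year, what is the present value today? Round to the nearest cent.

Value at end of year 3: C / r = €1,610.00 / 0.096 = €16,770.8333
Discount to today: PV = €16,770.8333 / (1 + 0.096)^3 = €16,770.8333 / 1.316533 = €12,738.64

€12738.64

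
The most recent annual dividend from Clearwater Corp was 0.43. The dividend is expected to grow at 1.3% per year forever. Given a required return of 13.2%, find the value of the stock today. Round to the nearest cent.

D₁ = D₀ × (1 + g) = 0.43 × 1.013 = 0.4356
Growing perpetuity: P = D₁ / (r − g) = 0.4356 / (0.132 − 0.013) = 3.66

3.66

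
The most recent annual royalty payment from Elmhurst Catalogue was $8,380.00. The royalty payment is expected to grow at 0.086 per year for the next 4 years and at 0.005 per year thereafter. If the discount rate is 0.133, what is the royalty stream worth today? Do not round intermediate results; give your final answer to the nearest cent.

D_1 = 9100.68000
D_2 = 9883.33848
D_3 = 10733.30559
D_4 = 11656.36987
Terminal value at year 4: TV = D_4×(1+g_2)/(r−g_2) = 11714.65172/0.128 = 91520.71656
P_0 = D_1/(1+r)^1 + D_2/(1+r)^2 + D_3/(1+r)^3 + D_4/(1+r)^4 + TV/(1+r)^4
    = 8032.37423 + 7699.16894 + 7379.78594 + 7073.65184 + 55539.21950 = 85724.20045

$85724.20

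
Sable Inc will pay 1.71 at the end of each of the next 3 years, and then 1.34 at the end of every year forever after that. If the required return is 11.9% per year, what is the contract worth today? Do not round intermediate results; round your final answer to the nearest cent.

PV of 3-year annuity: 1.71 × [1 − (1+0.119)^−3] / 0.119 = 4.11420
Perpetuity value at year 3: 1.34 / 0.119 = 11.26050
PV of perpetuity: 11.26050 / (1+0.119)^3 = 8.03651
Total PV = 4.11420 + 8.03651 = 12.15071

12.15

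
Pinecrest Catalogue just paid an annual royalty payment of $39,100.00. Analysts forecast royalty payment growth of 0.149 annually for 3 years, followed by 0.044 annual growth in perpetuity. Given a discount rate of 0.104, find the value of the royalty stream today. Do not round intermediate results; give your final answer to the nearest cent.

$894095.87

D_1 = 44925.90000
D_2 = 51619.85910
D_3 = 59311.21811
Terminal value at year 3: TV = D_3×(1+g_2)/(r−g_2) = 61920.91170/0.06 = 1032015.19504
P_0 = D_1/(1+r)^1 + D_2/(1+r)^2 + D_3/(1+r)^3 + TV/(1+r)^3
    = 40693.75000 + 42352.46264 + 44078.78584 + 766970.87364 = 894095.87211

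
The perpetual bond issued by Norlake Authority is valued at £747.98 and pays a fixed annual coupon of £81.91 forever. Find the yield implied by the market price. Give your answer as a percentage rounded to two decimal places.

P = C/r ⇒ r = C/P = £81.91/£747.98 = 0.109508

10.95%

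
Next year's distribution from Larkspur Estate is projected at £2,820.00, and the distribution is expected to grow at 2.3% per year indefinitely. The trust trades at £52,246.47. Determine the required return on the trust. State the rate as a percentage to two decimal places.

7.70%

P = D₁/(r − g) ⇒ r = D₁/P + g = £2,820.0000/£52,246.47 + 0.023 = 0.053975 + 0.023 = 0.076975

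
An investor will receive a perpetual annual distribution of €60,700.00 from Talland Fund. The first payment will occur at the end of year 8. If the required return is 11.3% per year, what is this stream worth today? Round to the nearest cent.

€253889.12

Value at end of year 7: C / r = €60,700.00 / 0.113 = €537,168.1416
Discount to today: PV = €537,168.1416 / (1 + 0.113)^7 = €537,168.1416 / 2.115759 = €253,889.12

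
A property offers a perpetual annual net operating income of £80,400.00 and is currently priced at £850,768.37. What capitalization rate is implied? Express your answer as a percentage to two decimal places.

9.45%

P = C/r ⇒ r = C/P = £80,400.00/£850,768.37 = 0.094503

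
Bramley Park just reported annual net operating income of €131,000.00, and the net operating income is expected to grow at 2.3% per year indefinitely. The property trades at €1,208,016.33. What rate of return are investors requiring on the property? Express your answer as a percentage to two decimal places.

13.39%

D₁ = €131,000.00 × 1.023 = €134,013.0000
P = D₁/(r − g) ⇒ r = D₁/P + g = €134,013.0000/€1,208,016.33 + 0.023 = 0.110936 + 0.023 = 0.133936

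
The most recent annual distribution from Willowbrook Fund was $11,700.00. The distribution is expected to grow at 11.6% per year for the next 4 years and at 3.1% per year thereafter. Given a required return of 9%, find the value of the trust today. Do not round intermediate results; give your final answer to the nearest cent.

D_1 = 13057.20000
D_2 = 14571.83520
D_3 = 16262.16808
D_4 = 18148.57958
Terminal value at year 4: TV = D_4×(1+g_2)/(r−g_2) = 18711.18555/0.059 = 317138.73810
P_0 = D_1/(1+r)^1 + D_2/(1+r)^2 + D_3/(1+r)^3 + D_4/(1+r)^4 + TV/(1+r)^4
    = 11979.08257 + 12264.82215 + 12557.37754 + 12856.91132 + 224669.07747 = 274327.27106

$274327.27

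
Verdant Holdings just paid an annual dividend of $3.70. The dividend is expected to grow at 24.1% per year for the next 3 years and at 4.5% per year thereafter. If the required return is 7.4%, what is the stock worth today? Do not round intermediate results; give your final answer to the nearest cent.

D_1 = 4.59170
D_2 = 5.69830
D_3 = 7.07159
Terminal value at year 3: TV = D_3×(1+g_2)/(r−g_2) = 7.38981/0.029 = 254.82109
P_0 = D_1/(1+r)^1 + D_2/(1+r)^2 + D_3/(1+r)^3 + TV/(1+r)^3
    = 4.27533 + 4.94011 + 5.70827 + 205.69442 = 220.61813

$220.62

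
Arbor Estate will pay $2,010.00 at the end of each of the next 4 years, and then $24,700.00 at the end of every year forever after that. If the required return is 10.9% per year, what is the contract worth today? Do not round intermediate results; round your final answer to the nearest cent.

PV of 4-year annuity: $2,010.00 × [1 − (1+0.109)^−4] / 0.109 = 6249.25346
Perpetuity value at year 4: $24,700.00 / 0.109 = 226605.50459
PV of perpetuity: 226605.50459 / (1+0.109)^4 = 149811.19585
Total PV = 6249.25346 + 149811.19585 = 156060.44931

$156060.45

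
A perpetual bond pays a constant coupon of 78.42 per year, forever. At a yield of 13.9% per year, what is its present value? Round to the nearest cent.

Level perpetuity: PV = C / r = 78.42 / 0.139 = 564.17

564.17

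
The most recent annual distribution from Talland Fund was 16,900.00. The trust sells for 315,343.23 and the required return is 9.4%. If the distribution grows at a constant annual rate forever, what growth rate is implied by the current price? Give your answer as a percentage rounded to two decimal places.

3.84%

P = D₀(1+g)/(r−g) ⇒ P(r−g) = D₀(1+g) ⇒ g(P+D₀) = P·r − D₀
g = (P·r − D₀)/(P + D₀) = (315,343.23×0.094 − 16,900.00) / (315,343.23 + 16,900.00) = 0.038352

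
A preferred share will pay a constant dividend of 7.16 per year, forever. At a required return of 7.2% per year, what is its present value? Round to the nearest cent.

Level perpetuity: PV = C / r = 7.16 / 0.072 = 99.44

99.44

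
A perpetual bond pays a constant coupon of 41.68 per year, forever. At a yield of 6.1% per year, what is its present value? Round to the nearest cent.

Level perpetuity: PV = C / r = 41.68 / 0.061 = 683.28

683.28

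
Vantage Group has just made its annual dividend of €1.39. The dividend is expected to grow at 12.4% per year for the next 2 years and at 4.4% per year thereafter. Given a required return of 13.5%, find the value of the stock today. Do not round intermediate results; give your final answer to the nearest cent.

D_1 = 1.56236
D_2 = 1.75609
Terminal value at year 2: TV = D_2×(1+g_2)/(r−g_2) = 1.83336/0.091 = 20.14682
P_0 = D_1/(1+r)^1 + D_2/(1+r)^2 + TV/(1+r)^2
    = 1.37653 + 1.36319 + 15.63921 = 18.37893

€18.38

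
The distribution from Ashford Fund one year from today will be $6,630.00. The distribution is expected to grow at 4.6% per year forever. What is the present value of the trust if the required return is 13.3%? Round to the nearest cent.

$76206.90

Growing perpetuity: P = D₁ / (r − g) = $6,630.0000 / (0.133 − 0.046) = $76,206.90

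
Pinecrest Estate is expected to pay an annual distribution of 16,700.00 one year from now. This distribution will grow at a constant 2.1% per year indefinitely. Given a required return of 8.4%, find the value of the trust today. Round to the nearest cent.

Growing perpetuity: P = D₁ / (r − g) = 16,700.0000 / (0.084 − 0.021) = 265,079.37

265079.37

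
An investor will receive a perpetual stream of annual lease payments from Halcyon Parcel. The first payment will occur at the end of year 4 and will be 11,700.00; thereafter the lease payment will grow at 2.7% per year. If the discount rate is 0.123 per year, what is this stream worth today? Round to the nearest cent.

86054.85

Value at end of year 3: C₁ / (r − g) = 11,700.00 / (0.123 − 0.027) = 121,875.0000
Discount to today: PV = 121,875.0000 / (1 + 0.123)^3 = 121,875.0000 / 1.416248 = 86,054.85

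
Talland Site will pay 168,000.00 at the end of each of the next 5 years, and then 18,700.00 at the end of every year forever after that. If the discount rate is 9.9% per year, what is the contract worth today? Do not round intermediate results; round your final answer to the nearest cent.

756302.17

PV of 5-year annuity: 168,000.00 × [1 − (1+0.099)^−5] / 0.099 = 638482.46180
Perpetuity value at year 5: 18,700.00 / 0.099 = 188888.88889
PV of perpetuity: 188888.88889 / (1+0.099)^5 = 117819.71011
Total PV = 638482.46180 + 117819.71011 = 756302.17191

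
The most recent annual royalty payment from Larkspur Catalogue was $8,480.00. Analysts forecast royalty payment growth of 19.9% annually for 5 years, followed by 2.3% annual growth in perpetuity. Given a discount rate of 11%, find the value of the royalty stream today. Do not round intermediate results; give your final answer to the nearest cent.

D_1 = 10167.52000
D_2 = 12190.85648
D_3 = 14616.83692
D_4 = 17525.58747
D_5 = 21013.17937
Terminal value at year 5: TV = D_5×(1+g_2)/(r−g_2) = 21496.48250/0.087 = 247086.00572
P_0 = D_1/(1+r)^1 + D_2/(1+r)^2 + D_3/(1+r)^3 + D_4/(1+r)^4 + D_5/(1+r)^5 + TV/(1+r)^5
    = 9159.92793 + 9894.37260 + 10687.70518 + 11544.64730 + 12470.29921 + 146633.51824 = 200390.47046

$200390.47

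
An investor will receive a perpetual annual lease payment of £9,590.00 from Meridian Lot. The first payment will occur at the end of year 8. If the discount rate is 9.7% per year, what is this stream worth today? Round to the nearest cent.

£51713.09

Value at end of year 7: C / r = £9,590.00 / 0.097 = £98,865.9794
Discount to today: PV = £98,865.9794 / (1 + 0.097)^7 = £98,865.9794 / 1.911817 = £51,713.09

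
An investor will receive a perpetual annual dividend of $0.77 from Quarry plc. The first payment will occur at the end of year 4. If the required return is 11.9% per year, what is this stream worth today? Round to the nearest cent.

Value at end of year 3: C / r = $0.77 / 0.119 = $6.4706
Discount to today: PV = $6.4706 / (1 + 0.119)^3 = $6.4706 / 1.401168 = $4.62

$4.62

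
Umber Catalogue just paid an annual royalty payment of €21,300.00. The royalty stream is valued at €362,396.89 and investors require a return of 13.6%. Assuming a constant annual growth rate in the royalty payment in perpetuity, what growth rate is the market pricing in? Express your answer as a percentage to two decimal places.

P = D₀(1+g)/(r−g) ⇒ P(r−g) = D₀(1+g) ⇒ g(P+D₀) = P·r − D₀
g = (P·r − D₀)/(P + D₀) = (€362,396.89×0.136 − €21,300.00) / (€362,396.89 + €21,300.00) = 0.072938

7.29%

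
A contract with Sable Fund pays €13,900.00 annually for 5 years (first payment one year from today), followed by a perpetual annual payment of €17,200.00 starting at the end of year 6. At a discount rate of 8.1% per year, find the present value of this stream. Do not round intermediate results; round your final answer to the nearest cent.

PV of 5-year annuity: €13,900.00 × [1 − (1+0.081)^−5] / 0.081 = 55352.70315
Perpetuity value at year 5: €17,200.00 / 0.081 = 212345.67901
PV of perpetuity: 212345.67901 / (1+0.081)^5 = 143851.68663
Total PV = 55352.70315 + 143851.68663 = 199204.38978

€199204.39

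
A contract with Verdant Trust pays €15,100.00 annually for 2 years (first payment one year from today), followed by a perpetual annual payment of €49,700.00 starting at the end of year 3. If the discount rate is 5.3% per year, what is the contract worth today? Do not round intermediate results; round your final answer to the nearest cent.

PV of 2-year annuity: €15,100.00 × [1 − (1+0.053)^−2] / 0.053 = 27958.19659
Perpetuity value at year 2: €49,700.00 / 0.053 = 937735.84906
PV of perpetuity: 937735.84906 / (1+0.053)^2 = 845714.50002
Total PV = 27958.19659 + 845714.50002 = 873672.69661

€873672.70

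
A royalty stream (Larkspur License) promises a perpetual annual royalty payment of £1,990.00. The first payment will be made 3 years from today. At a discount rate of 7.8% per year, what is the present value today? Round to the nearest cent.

Value at end of year 2: C / r = £1,990.00 / 0.078 = £25,512.8205
Discount to today: PV = £25,512.8205 / (1 + 0.078)^2 = £25,512.8205 / 1.162084 = £21,954.37

£21954.37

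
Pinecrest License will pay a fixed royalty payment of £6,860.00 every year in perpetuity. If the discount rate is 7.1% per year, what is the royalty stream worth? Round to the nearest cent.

£96619.72

Level perpetuity: PV = C / r = £6,860.00 / 0.071 = £96,619.72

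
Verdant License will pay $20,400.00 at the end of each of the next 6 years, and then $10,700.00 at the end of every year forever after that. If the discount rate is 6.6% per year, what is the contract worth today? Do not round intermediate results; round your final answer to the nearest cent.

$208933.16

PV of 6-year annuity: $20,400.00 × [1 − (1+0.066)^−6] / 0.066 = 98449.86260
Perpetuity value at year 6: $10,700.00 / 0.066 = 162121.21212
PV of perpetuity: 162121.21212 / (1+0.066)^6 = 110483.29399
Total PV = 98449.86260 + 110483.29399 = 208933.15659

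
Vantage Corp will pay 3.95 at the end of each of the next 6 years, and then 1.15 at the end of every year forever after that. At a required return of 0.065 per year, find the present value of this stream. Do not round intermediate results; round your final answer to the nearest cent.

PV of 6-year annuity: 3.95 × [1 − (1+0.065)^−6] / 0.065 = 19.12200
Perpetuity value at year 6: 1.15 / 0.065 = 17.69231
PV of perpetuity: 17.69231 / (1+0.065)^6 = 12.12514
Total PV = 19.12200 + 12.12514 = 31.24715

31.25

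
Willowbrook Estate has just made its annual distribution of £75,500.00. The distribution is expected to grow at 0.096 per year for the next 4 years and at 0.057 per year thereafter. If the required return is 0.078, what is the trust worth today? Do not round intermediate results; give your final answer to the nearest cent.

D_1 = 82748.00000
D_2 = 90691.80800
D_3 = 99398.22157
D_4 = 108940.45084
Terminal value at year 4: TV = D_4×(1+g_2)/(r−g_2) = 115150.05654/0.021 = 5483336.02554
P_0 = D_1/(1+r)^1 + D_2/(1+r)^2 + D_3/(1+r)^3 + D_4/(1+r)^4 + TV/(1+r)^4
    = 76760.66790 + 78042.38592 + 79345.50554 + 80670.38411 + 4060409.33344 = 4375228.27691

£4375228.28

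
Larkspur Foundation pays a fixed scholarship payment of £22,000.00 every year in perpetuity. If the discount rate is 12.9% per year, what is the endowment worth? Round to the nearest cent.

Level perpetuity: PV = C / r = £22,000.00 / 0.129 = £170,542.64

£170542.64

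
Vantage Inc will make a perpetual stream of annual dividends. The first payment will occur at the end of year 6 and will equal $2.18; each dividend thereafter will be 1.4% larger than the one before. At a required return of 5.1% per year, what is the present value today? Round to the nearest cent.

Value at end of year 5: C₁ / (r − g) = $2.18 / (0.051 − 0.014) = $58.9189
Discount to today: PV = $58.9189 / (1 + 0.051)^5 = $58.9189 / 1.282371 = $45.95

$45.95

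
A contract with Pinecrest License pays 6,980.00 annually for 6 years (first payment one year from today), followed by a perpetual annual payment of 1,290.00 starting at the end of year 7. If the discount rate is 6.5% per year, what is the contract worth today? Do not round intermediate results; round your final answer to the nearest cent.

PV of 6-year annuity: 6,980.00 × [1 − (1+0.065)^−6] / 0.065 = 33790.27463
Perpetuity value at year 6: 1,290.00 / 0.065 = 19846.15385
PV of perpetuity: 19846.15385 / (1+0.065)^6 = 13601.24636
Total PV = 33790.27463 + 13601.24636 = 47391.52099

47391.52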